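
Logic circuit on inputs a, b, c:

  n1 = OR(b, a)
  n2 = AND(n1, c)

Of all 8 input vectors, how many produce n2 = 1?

n2 = AND(n1, c) must be 1, so both n1 = 1 and c = 1.
Satisfying assignments:
  a=0, b=1, c=1
  a=1, b=0, c=1
  a=1, b=1, c=1

3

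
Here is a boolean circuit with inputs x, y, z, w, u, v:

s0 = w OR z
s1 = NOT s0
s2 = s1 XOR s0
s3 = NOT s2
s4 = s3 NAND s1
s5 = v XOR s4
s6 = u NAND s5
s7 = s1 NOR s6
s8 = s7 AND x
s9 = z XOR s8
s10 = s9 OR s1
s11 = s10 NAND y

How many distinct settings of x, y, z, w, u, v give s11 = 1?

41

s11 = s10 NAND y must be 1, so at least one of s10, y is 0.
Enumerating the 64 input combinations, 41 give s11 = 1 and 23 give s11 = 0.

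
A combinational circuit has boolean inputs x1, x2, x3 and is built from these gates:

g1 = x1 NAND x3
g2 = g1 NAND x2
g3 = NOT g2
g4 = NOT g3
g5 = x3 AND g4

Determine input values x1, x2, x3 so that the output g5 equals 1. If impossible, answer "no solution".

x1=1 x2=0 x3=1

g5 = x3 AND g4 must be 1, so both x3 = 1 and g4 = 1.
Check with x1=1 x2=0 x3=1:
g1 = x1 NAND x3 = 1 NAND 1 = 0
g2 = g1 NAND x2 = 0 NAND 0 = 1
g3 = NOT g2 = NOT 1 = 0
g4 = NOT g3 = NOT 0 = 1
g5 = x3 AND g4 = 1 AND 1 = 1
So g5 = 1 as required.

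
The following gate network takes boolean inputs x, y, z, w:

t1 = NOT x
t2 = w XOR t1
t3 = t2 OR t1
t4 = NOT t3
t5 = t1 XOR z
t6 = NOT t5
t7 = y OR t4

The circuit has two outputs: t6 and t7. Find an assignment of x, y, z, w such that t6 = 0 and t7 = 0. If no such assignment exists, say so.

Check with x=0 y=0 z=0 w=1:
t1 = NOT x = NOT 0 = 1
t2 = w XOR t1 = 1 XOR 1 = 0
t3 = t2 OR t1 = 0 OR 1 = 1
t4 = NOT t3 = NOT 1 = 0
t5 = t1 XOR z = 1 XOR 0 = 1
t6 = NOT t5 = NOT 1 = 0
t7 = y OR t4 = 0 OR 0 = 0
So t6 = 0 and t7 = 0.

x=0 y=0 z=0 w=1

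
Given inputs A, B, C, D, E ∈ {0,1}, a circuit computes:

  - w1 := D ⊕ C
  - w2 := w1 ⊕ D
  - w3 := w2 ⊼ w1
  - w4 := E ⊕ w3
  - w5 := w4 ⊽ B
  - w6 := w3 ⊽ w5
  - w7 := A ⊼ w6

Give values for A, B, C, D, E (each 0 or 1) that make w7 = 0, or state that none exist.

w7 = A ⊼ w6 must be 0, so both A = 1 and w6 = 1.
w6 = w3 ⊽ w5 must be 1, so both w3 = 0 and w5 = 0.
w3 = w2 ⊼ w1 must be 0, so both w2 = 1 and w1 = 1.
Check with A=1, B=1, C=1, D=0, E=0:
w1 = D ⊕ C = 0 ⊕ 1 = 1
w2 = w1 ⊕ D = 1 ⊕ 0 = 1
w3 = w2 ⊼ w1 = 1 ⊼ 1 = 0
w4 = E ⊕ w3 = 0 ⊕ 0 = 0
w5 = w4 ⊽ B = 0 ⊽ 1 = 0
w6 = w3 ⊽ w5 = 0 ⊽ 0 = 1
w7 = A ⊼ w6 = 1 ⊼ 1 = 0
So w7 = 0 as required.

A=1, B=1, C=1, D=0, E=0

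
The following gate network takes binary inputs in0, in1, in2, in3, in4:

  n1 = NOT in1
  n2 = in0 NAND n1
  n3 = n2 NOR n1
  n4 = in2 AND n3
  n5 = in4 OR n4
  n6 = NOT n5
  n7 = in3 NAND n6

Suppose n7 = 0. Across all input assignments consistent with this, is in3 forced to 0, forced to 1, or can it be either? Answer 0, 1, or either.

1

n7 = in3 NAND n6 must be 0, so both in3 = 1 and n6 = 1.
n6 = NOT n5 must be 1, so n5 = 0.
Every assignment with n7 = 0 has in3 = 1; there are 8 such assignment(s).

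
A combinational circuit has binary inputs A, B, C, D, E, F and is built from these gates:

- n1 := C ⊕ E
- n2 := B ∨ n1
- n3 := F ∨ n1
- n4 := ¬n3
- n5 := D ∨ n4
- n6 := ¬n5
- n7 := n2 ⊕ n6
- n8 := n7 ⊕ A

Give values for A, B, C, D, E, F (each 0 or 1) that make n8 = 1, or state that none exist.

n8 = n7 ⊕ A must be 1, so n7 and A differ.
Check with A=0, B=1, C=1, D=1, E=1, F=0:
n1 = C ⊕ E = 1 ⊕ 1 = 0
n2 = B ∨ n1 = 1 ∨ 0 = 1
n3 = F ∨ n1 = 0 ∨ 0 = 0
n4 = ¬n3 = ¬0 = 1
n5 = D ∨ n4 = 1 ∨ 1 = 1
n6 = ¬n5 = ¬1 = 0
n7 = n2 ⊕ n6 = 1 ⊕ 0 = 1
n8 = n7 ⊕ A = 1 ⊕ 0 = 1
So n8 = 1 as required.

A=0, B=1, C=1, D=1, E=1, F=0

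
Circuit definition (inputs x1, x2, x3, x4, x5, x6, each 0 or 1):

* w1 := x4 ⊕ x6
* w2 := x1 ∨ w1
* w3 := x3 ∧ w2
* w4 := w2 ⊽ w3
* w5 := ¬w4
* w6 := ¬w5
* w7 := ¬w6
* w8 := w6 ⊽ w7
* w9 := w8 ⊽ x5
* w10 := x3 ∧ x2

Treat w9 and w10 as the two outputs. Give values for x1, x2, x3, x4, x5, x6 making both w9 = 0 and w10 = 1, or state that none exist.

x1=1 x2=1 x3=1 x4=1 x5=1 x6=0

Check with x1=1 x2=1 x3=1 x4=1 x5=1 x6=0:
w1 = x4 ⊕ x6 = 1 ⊕ 0 = 1
w2 = x1 ∨ w1 = 1 ∨ 1 = 1
w3 = x3 ∧ w2 = 1 ∧ 1 = 1
w4 = w2 ⊽ w3 = 1 ⊽ 1 = 0
w5 = ¬w4 = ¬0 = 1
w6 = ¬w5 = ¬1 = 0
w7 = ¬w6 = ¬0 = 1
w8 = w6 ⊽ w7 = 0 ⊽ 1 = 0
w9 = w8 ⊽ x5 = 0 ⊽ 1 = 0
w10 = x3 ∧ x2 = 1 ∧ 1 = 1
So w9 = 0 and w10 = 1.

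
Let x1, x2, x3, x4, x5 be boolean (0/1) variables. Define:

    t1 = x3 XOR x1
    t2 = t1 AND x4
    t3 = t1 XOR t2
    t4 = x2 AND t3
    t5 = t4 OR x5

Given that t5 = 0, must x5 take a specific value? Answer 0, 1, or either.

t5 = t4 OR x5 must be 0, so both t4 = 0 and x5 = 0.
t4 = x2 AND t3 must be 0, so at least one of x2, t3 is 0.
Every assignment with t5 = 0 has x5 = 0; there are 14 such assignment(s).

0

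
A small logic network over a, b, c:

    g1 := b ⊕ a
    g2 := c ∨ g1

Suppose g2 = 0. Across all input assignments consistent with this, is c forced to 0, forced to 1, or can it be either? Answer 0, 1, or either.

g2 = c ∨ g1 must be 0, so both c = 0 and g1 = 0.
g1 = b ⊕ a must be 0, so b and a are equal.
Every assignment with g2 = 0 has c = 0; there are 2 such assignment(s).
  a=0, b=0, c=0
  a=1, b=1, c=0

0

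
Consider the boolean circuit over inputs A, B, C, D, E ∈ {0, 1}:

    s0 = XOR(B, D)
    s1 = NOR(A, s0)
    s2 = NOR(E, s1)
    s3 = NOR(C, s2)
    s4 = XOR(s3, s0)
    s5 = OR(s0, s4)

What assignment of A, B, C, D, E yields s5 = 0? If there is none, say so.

s5 = OR(s0, s4) must be 0, so both s0 = 0 and s4 = 0.
s0 = XOR(B, D) must be 0, so B and D are equal.
s4 = XOR(s3, s0) must be 0, so s3 and s0 are equal.
Check with A=1 B=1 C=1 D=1 E=0:
s0 = XOR(B, D) = XOR(1, 1) = 0
s1 = NOR(A, s0) = NOR(1, 0) = 0
s2 = NOR(E, s1) = NOR(0, 0) = 1
s3 = NOR(C, s2) = NOR(1, 1) = 0
s4 = XOR(s3, s0) = XOR(0, 0) = 0
s5 = OR(s0, s4) = OR(0, 0) = 0
So s5 = 0 as required.

A=1 B=1 C=1 D=1 E=0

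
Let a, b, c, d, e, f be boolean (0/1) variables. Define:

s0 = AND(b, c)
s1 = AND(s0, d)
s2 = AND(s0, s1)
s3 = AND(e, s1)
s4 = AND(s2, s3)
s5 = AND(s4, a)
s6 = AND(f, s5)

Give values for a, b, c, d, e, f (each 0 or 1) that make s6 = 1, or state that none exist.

a=1, b=1, c=1, d=1, e=1, f=1

s6 = AND(f, s5) must be 1, so both f = 1 and s5 = 1.
s5 = AND(s4, a) must be 1, so both s4 = 1 and a = 1.
s4 = AND(s2, s3) must be 1, so both s2 = 1 and s3 = 1.
Check with a=1, b=1, c=1, d=1, e=1, f=1:
s0 = AND(b, c) = AND(1, 1) = 1
s1 = AND(s0, d) = AND(1, 1) = 1
s2 = AND(s0, s1) = AND(1, 1) = 1
s3 = AND(e, s1) = AND(1, 1) = 1
s4 = AND(s2, s3) = AND(1, 1) = 1
s5 = AND(s4, a) = AND(1, 1) = 1
s6 = AND(f, s5) = AND(1, 1) = 1
So s6 = 1 as required.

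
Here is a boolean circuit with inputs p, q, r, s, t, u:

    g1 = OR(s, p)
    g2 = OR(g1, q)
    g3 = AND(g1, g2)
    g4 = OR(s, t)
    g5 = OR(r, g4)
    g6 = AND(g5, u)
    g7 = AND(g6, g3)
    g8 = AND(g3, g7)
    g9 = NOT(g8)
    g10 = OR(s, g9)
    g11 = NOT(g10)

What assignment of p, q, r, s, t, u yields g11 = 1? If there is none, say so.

g11 = NOT(g10) must be 1, so g10 = 0.
Check with p=1, q=0, r=0, s=0, t=1, u=1:
g1 = OR(s, p) = OR(0, 1) = 1
g2 = OR(g1, q) = OR(1, 0) = 1
g3 = AND(g1, g2) = AND(1, 1) = 1
g4 = OR(s, t) = OR(0, 1) = 1
g5 = OR(r, g4) = OR(0, 1) = 1
g6 = AND(g5, u) = AND(1, 1) = 1
g7 = AND(g6, g3) = AND(1, 1) = 1
g8 = AND(g3, g7) = AND(1, 1) = 1
g9 = NOT(g8) = NOT 1 = 0
g10 = OR(s, g9) = OR(0, 0) = 0
g11 = NOT(g10) = NOT 0 = 1
So g11 = 1 as required.

p=1, q=0, r=0, s=0, t=1, u=1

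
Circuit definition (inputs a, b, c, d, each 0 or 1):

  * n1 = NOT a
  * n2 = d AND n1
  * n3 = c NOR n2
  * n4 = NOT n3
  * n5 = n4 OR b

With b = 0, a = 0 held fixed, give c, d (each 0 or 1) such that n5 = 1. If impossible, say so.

c=1, d=1

n5 = n4 OR b must be 1, so at least one of n4, b is 1.
Check with b = 0, a = 0 and c=1, d=1:
n1 = NOT a = NOT 0 = 1
n2 = d AND n1 = 1 AND 1 = 1
n3 = c NOR n2 = 1 NOR 1 = 0
n4 = NOT n3 = NOT 0 = 1
n5 = n4 OR b = 1 OR 0 = 1
So n5 = 1.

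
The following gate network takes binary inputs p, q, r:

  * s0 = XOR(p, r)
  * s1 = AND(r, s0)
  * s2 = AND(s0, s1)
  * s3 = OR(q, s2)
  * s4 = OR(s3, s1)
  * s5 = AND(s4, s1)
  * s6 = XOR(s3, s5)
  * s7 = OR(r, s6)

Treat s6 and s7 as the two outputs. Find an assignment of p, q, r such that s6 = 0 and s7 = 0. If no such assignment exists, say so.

Check with p=0, q=0, r=0:
s0 = XOR(p, r) = XOR(0, 0) = 0
s1 = AND(r, s0) = AND(0, 0) = 0
s2 = AND(s0, s1) = AND(0, 0) = 0
s3 = OR(q, s2) = OR(0, 0) = 0
s4 = OR(s3, s1) = OR(0, 0) = 0
s5 = AND(s4, s1) = AND(0, 0) = 0
s6 = XOR(s3, s5) = XOR(0, 0) = 0
s7 = OR(r, s6) = OR(0, 0) = 0
So s6 = 0 and s7 = 0.

p=0, q=0, r=0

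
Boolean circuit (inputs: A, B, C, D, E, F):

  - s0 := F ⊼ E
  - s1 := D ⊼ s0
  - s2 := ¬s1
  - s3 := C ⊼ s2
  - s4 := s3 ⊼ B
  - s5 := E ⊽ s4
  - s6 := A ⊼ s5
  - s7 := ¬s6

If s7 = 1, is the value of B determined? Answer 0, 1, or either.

1

s7 = ¬s6 must be 1, so s6 = 0.
s6 = A ⊼ s5 must be 0, so both A = 1 and s5 = 1.
s5 = E ⊽ s4 must be 1, so both E = 0 and s4 = 0.
Every assignment with s7 = 1 has B = 1; there are 6 such assignment(s).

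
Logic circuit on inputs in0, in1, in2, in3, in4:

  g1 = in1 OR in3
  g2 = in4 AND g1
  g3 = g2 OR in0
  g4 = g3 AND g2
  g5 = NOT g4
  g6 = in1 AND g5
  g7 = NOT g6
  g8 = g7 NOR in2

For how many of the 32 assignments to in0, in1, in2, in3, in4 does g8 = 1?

4

g8 = g7 NOR in2 must be 1, so both g7 = 0 and in2 = 0.
Satisfying assignments:
  in0=0, in1=1, in2=0, in3=0, in4=0
  in0=0, in1=1, in2=0, in3=1, in4=0
  in0=1, in1=1, in2=0, in3=0, in4=0
  in0=1, in1=1, in2=0, in3=1, in4=0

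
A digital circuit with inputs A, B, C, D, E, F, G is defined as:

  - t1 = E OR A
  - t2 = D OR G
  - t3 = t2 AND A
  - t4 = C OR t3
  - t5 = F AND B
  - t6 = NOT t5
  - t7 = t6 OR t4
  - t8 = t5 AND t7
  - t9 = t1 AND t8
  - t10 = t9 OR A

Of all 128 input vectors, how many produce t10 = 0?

60

t10 = t9 OR A must be 0, so both t9 = 0 and A = 0.
t9 = t1 AND t8 must be 0, so at least one of t1, t8 is 0.
Enumerating the 128 input combinations, 60 give t10 = 0 and 68 give t10 = 1.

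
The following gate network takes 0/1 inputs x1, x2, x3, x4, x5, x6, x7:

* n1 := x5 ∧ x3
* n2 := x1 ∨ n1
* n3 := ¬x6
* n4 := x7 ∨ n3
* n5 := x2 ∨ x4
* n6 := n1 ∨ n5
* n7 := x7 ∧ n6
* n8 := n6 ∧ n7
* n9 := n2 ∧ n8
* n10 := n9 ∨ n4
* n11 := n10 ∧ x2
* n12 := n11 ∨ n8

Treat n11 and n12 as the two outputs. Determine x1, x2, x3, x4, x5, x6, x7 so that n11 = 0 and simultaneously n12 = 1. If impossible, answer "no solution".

Check with x1=0 x2=0 x3=0 x4=1 x5=1 x6=0 x7=1:
n1 = x5 ∧ x3 = 1 ∧ 0 = 0
n2 = x1 ∨ n1 = 0 ∨ 0 = 0
n3 = ¬x6 = ¬0 = 1
n4 = x7 ∨ n3 = 1 ∨ 1 = 1
n5 = x2 ∨ x4 = 0 ∨ 1 = 1
n6 = n1 ∨ n5 = 0 ∨ 1 = 1
n7 = x7 ∧ n6 = 1 ∧ 1 = 1
n8 = n6 ∧ n7 = 1 ∧ 1 = 1
n9 = n2 ∧ n8 = 0 ∧ 1 = 0
n10 = n9 ∨ n4 = 0 ∨ 1 = 1
n11 = n10 ∧ x2 = 1 ∧ 0 = 0
n12 = n11 ∨ n8 = 0 ∨ 1 = 1
So n11 = 0 and n12 = 1.

x1=0 x2=0 x3=0 x4=1 x5=1 x6=0 x7=1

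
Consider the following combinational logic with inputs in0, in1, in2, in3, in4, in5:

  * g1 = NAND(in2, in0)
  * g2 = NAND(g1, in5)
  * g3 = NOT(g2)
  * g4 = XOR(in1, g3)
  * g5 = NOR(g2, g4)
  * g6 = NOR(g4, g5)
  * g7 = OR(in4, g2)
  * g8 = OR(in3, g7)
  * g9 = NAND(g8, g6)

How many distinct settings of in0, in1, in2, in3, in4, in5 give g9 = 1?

g9 = NAND(g8, g6) must be 1, so at least one of g8, g6 is 0.
Enumerating the 64 input combinations, 44 give g9 = 1 and 20 give g9 = 0.

44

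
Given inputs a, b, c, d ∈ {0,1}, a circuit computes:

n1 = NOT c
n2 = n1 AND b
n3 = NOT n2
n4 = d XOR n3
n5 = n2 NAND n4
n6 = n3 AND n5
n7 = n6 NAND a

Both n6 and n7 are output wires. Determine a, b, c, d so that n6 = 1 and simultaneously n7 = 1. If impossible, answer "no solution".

Check with a=0 b=0 c=1 d=0:
n1 = NOT c = NOT 1 = 0
n2 = n1 AND b = 0 AND 0 = 0
n3 = NOT n2 = NOT 0 = 1
n4 = d XOR n3 = 0 XOR 1 = 1
n5 = n2 NAND n4 = 0 NAND 1 = 1
n6 = n3 AND n5 = 1 AND 1 = 1
n7 = n6 NAND a = 1 NAND 0 = 1
So n6 = 1 and n7 = 1.

a=0 b=0 c=1 d=0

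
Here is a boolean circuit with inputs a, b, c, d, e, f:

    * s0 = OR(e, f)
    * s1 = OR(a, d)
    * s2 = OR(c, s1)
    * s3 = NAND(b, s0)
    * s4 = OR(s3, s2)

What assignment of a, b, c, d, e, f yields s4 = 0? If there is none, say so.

s4 = OR(s3, s2) must be 0, so both s3 = 0 and s2 = 0.
Check with a=0, b=1, c=0, d=0, e=1, f=1:
s0 = OR(e, f) = OR(1, 1) = 1
s1 = OR(a, d) = OR(0, 0) = 0
s2 = OR(c, s1) = OR(0, 0) = 0
s3 = NAND(b, s0) = NAND(1, 1) = 0
s4 = OR(s3, s2) = OR(0, 0) = 0
So s4 = 0 as required.

a=0, b=1, c=0, d=0, e=1, f=1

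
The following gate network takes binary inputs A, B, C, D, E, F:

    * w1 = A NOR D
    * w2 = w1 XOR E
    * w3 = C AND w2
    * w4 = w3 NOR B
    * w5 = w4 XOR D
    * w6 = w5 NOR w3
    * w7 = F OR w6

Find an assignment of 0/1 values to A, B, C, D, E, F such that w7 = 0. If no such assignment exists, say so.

w7 = F OR w6 must be 0, so both F = 0 and w6 = 0.
w6 = w5 NOR w3 must be 0, so at least one of w5, w3 is 1.
Check with A=0, B=1, C=1, D=1, E=0, F=0:
w1 = A NOR D = 0 NOR 1 = 0
w2 = w1 XOR E = 0 XOR 0 = 0
w3 = C AND w2 = 1 AND 0 = 0
w4 = w3 NOR B = 0 NOR 1 = 0
w5 = w4 XOR D = 0 XOR 1 = 1
w6 = w5 NOR w3 = 1 NOR 0 = 0
w7 = F OR w6 = 0 OR 0 = 0
So w7 = 0 as required.

A=0, B=1, C=1, D=1, E=0, F=0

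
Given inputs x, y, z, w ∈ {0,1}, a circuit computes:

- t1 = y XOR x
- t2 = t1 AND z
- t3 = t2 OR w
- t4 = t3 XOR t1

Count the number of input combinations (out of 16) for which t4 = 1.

6

t4 = t3 XOR t1 must be 1, so t3 and t1 differ.
Satisfying assignments:
  x=0, y=0, z=0, w=1
  x=0, y=0, z=1, w=1
  x=0, y=1, z=0, w=0
  x=1, y=0, z=0, w=0
  x=1, y=1, z=0, w=1
  x=1, y=1, z=1, w=1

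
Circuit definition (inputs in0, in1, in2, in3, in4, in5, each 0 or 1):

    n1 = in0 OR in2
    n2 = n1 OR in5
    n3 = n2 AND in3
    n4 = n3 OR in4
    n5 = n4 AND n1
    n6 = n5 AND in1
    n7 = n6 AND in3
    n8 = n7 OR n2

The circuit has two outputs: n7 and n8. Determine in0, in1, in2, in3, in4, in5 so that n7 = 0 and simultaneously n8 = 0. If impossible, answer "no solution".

Check with in0=0, in1=0, in2=0, in3=1, in4=0, in5=0:
n1 = in0 OR in2 = 0 OR 0 = 0
n2 = n1 OR in5 = 0 OR 0 = 0
n3 = n2 AND in3 = 0 AND 1 = 0
n4 = n3 OR in4 = 0 OR 0 = 0
n5 = n4 AND n1 = 0 AND 0 = 0
n6 = n5 AND in1 = 0 AND 0 = 0
n7 = n6 AND in3 = 0 AND 1 = 0
n8 = n7 OR n2 = 0 OR 0 = 0
So n7 = 0 and n8 = 0.

in0=0, in1=0, in2=0, in3=1, in4=0, in5=0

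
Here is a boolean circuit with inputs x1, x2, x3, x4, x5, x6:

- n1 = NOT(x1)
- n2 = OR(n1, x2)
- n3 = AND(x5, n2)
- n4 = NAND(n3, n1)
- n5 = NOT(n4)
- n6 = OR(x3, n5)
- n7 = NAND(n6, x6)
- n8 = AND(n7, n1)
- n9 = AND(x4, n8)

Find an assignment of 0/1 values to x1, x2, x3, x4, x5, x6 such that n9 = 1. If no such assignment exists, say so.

Check with x1=0, x2=0, x3=0, x4=1, x5=0, x6=1:
n1 = NOT(x1) = NOT 0 = 1
n2 = OR(n1, x2) = OR(1, 0) = 1
n3 = AND(x5, n2) = AND(0, 1) = 0
n4 = NAND(n3, n1) = NAND(0, 1) = 1
n5 = NOT(n4) = NOT 1 = 0
n6 = OR(x3, n5) = OR(0, 0) = 0
n7 = NAND(n6, x6) = NAND(0, 1) = 1
n8 = AND(n7, n1) = AND(1, 1) = 1
n9 = AND(x4, n8) = AND(1, 1) = 1
So n9 = 1 as required.

x1=0, x2=0, x3=0, x4=1, x5=0, x6=1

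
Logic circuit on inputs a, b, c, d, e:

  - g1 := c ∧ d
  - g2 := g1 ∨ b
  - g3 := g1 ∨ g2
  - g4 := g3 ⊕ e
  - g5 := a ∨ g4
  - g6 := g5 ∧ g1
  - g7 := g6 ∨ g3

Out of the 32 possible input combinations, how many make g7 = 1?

g7 = g6 ∨ g3 must be 1, so at least one of g6, g3 is 1.
Enumerating the 32 input combinations, 20 give g7 = 1 and 12 give g7 = 0.

20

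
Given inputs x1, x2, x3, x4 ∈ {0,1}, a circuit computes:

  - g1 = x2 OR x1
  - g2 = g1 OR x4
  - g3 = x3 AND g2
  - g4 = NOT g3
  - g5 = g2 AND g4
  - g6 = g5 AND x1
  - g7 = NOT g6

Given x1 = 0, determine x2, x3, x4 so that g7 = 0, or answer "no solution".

no solution exists

With x1 = 0 fixed, none of the 8 settings of x2, x3, x4 give g7 = 0.
For example, with x2=0, x3=0, x4=0:
g1 = x2 OR x1 = 0 OR 0 = 0
g2 = g1 OR x4 = 0 OR 0 = 0
g3 = x3 AND g2 = 0 AND 0 = 0
g4 = NOT g3 = NOT 0 = 1
g5 = g2 AND g4 = 0 AND 1 = 0
g6 = g5 AND x1 = 0 AND 0 = 0
g7 = NOT g6 = NOT 0 = 1
giving g7 = 1 ≠ 0.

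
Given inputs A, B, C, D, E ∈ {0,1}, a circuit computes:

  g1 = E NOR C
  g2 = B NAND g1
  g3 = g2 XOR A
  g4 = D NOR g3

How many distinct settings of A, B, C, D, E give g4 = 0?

g4 = D NOR g3 must be 0, so at least one of D, g3 is 1.
Enumerating the 32 input combinations, 24 give g4 = 0 and 8 give g4 = 1.

24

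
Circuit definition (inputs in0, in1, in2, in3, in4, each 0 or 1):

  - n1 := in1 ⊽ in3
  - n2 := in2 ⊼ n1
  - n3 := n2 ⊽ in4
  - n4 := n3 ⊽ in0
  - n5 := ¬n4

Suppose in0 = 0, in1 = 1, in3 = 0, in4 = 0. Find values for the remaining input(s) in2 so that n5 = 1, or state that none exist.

no solution exists

With in0 = 0, in1 = 1, in3 = 0, in4 = 0 fixed, none of the 2 settings of in2 give n5 = 1.
For example, with in2=0:
n1 = in1 ⊽ in3 = 1 ⊽ 0 = 0
n2 = in2 ⊼ n1 = 0 ⊼ 0 = 1
n3 = n2 ⊽ in4 = 1 ⊽ 0 = 0
n4 = n3 ⊽ in0 = 0 ⊽ 0 = 1
n5 = ¬n4 = ¬1 = 0
giving n5 = 0 ≠ 1.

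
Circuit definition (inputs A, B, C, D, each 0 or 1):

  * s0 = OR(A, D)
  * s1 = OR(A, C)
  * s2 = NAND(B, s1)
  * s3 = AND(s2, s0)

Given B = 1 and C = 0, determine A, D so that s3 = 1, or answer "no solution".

A=0, D=1

s3 = AND(s2, s0) must be 1, so both s2 = 1 and s0 = 1.
Check with B = 1 and C = 0 and A=0, D=1:
s0 = OR(A, D) = OR(0, 1) = 1
s1 = OR(A, C) = OR(0, 0) = 0
s2 = NAND(B, s1) = NAND(1, 0) = 1
s3 = AND(s2, s0) = AND(1, 1) = 1
So s3 = 1.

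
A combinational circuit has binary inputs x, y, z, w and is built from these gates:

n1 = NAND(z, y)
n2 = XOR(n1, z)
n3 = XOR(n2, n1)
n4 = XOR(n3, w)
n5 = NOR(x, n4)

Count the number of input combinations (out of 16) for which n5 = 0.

12

n5 = NOR(x, n4) must be 0, so at least one of x, n4 is 1.
Enumerating the 16 input combinations, 12 give n5 = 0 and 4 give n5 = 1.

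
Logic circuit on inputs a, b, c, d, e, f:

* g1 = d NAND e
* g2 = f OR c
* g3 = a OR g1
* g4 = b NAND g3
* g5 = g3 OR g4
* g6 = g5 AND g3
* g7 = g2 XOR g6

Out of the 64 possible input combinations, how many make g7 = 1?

20

g7 = g2 XOR g6 must be 1, so g2 and g6 differ.
Enumerating the 64 input combinations, 20 give g7 = 1 and 44 give g7 = 0.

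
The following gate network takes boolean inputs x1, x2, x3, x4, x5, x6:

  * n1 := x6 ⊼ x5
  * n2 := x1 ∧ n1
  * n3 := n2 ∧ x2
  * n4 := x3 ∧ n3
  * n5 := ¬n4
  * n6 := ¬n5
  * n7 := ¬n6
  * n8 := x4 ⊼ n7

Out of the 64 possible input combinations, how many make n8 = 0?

29

n8 = x4 ⊼ n7 must be 0, so both x4 = 1 and n7 = 1.
n7 = ¬n6 must be 1, so n6 = 0.
n6 = ¬n5 must be 0, so n5 = 1.
Enumerating the 64 input combinations, 29 give n8 = 0 and 35 give n8 = 1.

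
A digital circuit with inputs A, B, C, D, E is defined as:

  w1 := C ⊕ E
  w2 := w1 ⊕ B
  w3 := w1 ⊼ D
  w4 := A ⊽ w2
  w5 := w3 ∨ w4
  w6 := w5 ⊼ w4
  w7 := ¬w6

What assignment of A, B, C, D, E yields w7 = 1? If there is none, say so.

A=0, B=1, C=1, D=0, E=0

Check with A=0, B=1, C=1, D=0, E=0:
w1 = C ⊕ E = 1 ⊕ 0 = 1
w2 = w1 ⊕ B = 1 ⊕ 1 = 0
w3 = w1 ⊼ D = 1 ⊼ 0 = 1
w4 = A ⊽ w2 = 0 ⊽ 0 = 1
w5 = w3 ∨ w4 = 1 ∨ 1 = 1
w6 = w5 ⊼ w4 = 1 ⊼ 1 = 0
w7 = ¬w6 = ¬0 = 1
So w7 = 1 as required.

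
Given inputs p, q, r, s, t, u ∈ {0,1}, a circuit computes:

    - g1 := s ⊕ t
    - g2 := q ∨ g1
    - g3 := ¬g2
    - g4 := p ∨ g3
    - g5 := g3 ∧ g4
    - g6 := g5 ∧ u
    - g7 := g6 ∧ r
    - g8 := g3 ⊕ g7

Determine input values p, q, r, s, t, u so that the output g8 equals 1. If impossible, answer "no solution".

p=1, q=0, r=0, s=1, t=1, u=1

g8 = g3 ⊕ g7 must be 1, so g3 and g7 differ.
Check with p=1, q=0, r=0, s=1, t=1, u=1:
g1 = s ⊕ t = 1 ⊕ 1 = 0
g2 = q ∨ g1 = 0 ∨ 0 = 0
g3 = ¬g2 = ¬0 = 1
g4 = p ∨ g3 = 1 ∨ 1 = 1
g5 = g3 ∧ g4 = 1 ∧ 1 = 1
g6 = g5 ∧ u = 1 ∧ 1 = 1
g7 = g6 ∧ r = 1 ∧ 0 = 0
g8 = g3 ⊕ g7 = 1 ⊕ 0 = 1
So g8 = 1 as required.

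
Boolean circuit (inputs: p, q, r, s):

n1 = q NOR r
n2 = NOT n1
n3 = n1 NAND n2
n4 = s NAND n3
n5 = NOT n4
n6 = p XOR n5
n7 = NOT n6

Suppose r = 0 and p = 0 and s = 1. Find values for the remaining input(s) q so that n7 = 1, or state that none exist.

no solution exists

With r = 0 and p = 0 and s = 1 fixed, none of the 2 settings of q give n7 = 1.
For example, with q=0:
n1 = q NOR r = 0 NOR 0 = 1
n2 = NOT n1 = NOT 1 = 0
n3 = n1 NAND n2 = 1 NAND 0 = 1
n4 = s NAND n3 = 1 NAND 1 = 0
n5 = NOT n4 = NOT 0 = 1
n6 = p XOR n5 = 0 XOR 1 = 1
n7 = NOT n6 = NOT 1 = 0
giving n7 = 0 ≠ 1.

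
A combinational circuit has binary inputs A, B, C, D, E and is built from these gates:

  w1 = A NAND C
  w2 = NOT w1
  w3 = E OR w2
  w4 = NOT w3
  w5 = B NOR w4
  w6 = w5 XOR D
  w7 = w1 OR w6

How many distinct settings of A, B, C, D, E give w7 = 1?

28

w7 = w1 OR w6 must be 1, so at least one of w1, w6 is 1.
Enumerating the 32 input combinations, 28 give w7 = 1 and 4 give w7 = 0.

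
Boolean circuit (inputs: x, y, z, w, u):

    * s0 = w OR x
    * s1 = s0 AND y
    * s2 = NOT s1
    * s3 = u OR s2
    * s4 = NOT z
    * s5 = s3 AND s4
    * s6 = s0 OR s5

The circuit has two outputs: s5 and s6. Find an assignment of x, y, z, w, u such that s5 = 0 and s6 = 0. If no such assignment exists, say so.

Check with x=0, y=1, z=1, w=0, u=0:
s0 = w OR x = 0 OR 0 = 0
s1 = s0 AND y = 0 AND 1 = 0
s2 = NOT s1 = NOT 0 = 1
s3 = u OR s2 = 0 OR 1 = 1
s4 = NOT z = NOT 1 = 0
s5 = s3 AND s4 = 1 AND 0 = 0
s6 = s0 OR s5 = 0 OR 0 = 0
So s5 = 0 and s6 = 0.

x=0, y=1, z=1, w=0, u=0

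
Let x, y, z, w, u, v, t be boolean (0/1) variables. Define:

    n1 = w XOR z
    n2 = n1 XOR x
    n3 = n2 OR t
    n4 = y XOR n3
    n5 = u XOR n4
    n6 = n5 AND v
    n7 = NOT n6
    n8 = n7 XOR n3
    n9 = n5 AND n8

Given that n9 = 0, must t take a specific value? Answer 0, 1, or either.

either

Both values of t occur among assignments with n9 = 0:
  t=0: x=0, y=0, z=0, w=0, u=0, v=0, t=0
  t=1: x=0, y=0, z=0, w=0, u=0, v=0, t=1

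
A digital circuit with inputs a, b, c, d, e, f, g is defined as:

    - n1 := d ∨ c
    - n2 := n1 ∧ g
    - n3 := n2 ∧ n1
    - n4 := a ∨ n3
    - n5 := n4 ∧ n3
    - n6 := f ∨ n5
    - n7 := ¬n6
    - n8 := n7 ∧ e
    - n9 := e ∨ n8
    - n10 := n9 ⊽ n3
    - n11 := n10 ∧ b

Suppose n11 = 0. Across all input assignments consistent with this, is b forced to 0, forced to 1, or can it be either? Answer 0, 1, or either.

either

Both values of b occur among assignments with n11 = 0:
  b=0: a=0, b=0, c=0, d=0, e=0, f=0, g=0
  b=1: a=0, b=1, c=0, d=0, e=1, f=0, g=0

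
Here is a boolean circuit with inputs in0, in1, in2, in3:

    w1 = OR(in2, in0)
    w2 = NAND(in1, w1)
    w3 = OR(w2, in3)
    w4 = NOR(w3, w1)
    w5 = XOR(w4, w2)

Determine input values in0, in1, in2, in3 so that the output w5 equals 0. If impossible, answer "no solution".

in0=0 in1=1 in2=1 in3=0

w5 = XOR(w4, w2) must be 0, so w4 and w2 are equal.
Check with in0=0 in1=1 in2=1 in3=0:
w1 = OR(in2, in0) = OR(1, 0) = 1
w2 = NAND(in1, w1) = NAND(1, 1) = 0
w3 = OR(w2, in3) = OR(0, 0) = 0
w4 = NOR(w3, w1) = NOR(0, 1) = 0
w5 = XOR(w4, w2) = XOR(0, 0) = 0
So w5 = 0 as required.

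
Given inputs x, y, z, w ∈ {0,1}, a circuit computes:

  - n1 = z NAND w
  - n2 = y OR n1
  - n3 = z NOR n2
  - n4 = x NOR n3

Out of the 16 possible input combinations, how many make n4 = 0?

8

n4 = x NOR n3 must be 0, so at least one of x, n3 is 1.
Enumerating the 16 input combinations, 8 give n4 = 0 and 8 give n4 = 1.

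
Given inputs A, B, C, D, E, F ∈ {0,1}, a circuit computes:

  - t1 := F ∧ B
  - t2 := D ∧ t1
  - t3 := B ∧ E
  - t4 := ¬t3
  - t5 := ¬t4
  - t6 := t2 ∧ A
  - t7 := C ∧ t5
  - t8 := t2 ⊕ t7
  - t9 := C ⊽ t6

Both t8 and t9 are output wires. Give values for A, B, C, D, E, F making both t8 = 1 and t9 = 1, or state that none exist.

Check with A=0, B=1, C=0, D=1, E=1, F=1:
t1 = F ∧ B = 1 ∧ 1 = 1
t2 = D ∧ t1 = 1 ∧ 1 = 1
t3 = B ∧ E = 1 ∧ 1 = 1
t4 = ¬t3 = ¬1 = 0
t5 = ¬t4 = ¬0 = 1
t6 = t2 ∧ A = 1 ∧ 0 = 0
t7 = C ∧ t5 = 0 ∧ 1 = 0
t8 = t2 ⊕ t7 = 1 ⊕ 0 = 1
t9 = C ⊽ t6 = 0 ⊽ 0 = 1
So t8 = 1 and t9 = 1.

A=0, B=1, C=0, D=1, E=1, F=1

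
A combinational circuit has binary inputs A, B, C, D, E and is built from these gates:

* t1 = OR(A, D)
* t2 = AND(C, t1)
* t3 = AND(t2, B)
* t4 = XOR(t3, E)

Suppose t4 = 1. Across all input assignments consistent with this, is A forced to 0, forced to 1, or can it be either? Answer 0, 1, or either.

either

Both values of A occur among assignments with t4 = 1:
  A=0: A=0, B=0, C=0, D=0, E=1
  A=1: A=1, B=0, C=0, D=0, E=1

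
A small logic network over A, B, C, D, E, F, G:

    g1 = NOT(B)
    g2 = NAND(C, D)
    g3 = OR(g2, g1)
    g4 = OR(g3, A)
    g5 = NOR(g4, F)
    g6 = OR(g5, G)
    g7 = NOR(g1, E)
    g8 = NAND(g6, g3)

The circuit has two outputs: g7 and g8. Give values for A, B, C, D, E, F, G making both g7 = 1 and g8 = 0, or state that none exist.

Check with A=1 B=1 C=0 D=1 E=0 F=0 G=1:
g1 = NOT(B) = NOT 1 = 0
g2 = NAND(C, D) = NAND(0, 1) = 1
g3 = OR(g2, g1) = OR(1, 0) = 1
g4 = OR(g3, A) = OR(1, 1) = 1
g5 = NOR(g4, F) = NOR(1, 0) = 0
g6 = OR(g5, G) = OR(0, 1) = 1
g7 = NOR(g1, E) = NOR(0, 0) = 1
g8 = NAND(g6, g3) = NAND(1, 1) = 0
So g7 = 1 and g8 = 0.

A=1 B=1 C=0 D=1 E=0 F=0 G=1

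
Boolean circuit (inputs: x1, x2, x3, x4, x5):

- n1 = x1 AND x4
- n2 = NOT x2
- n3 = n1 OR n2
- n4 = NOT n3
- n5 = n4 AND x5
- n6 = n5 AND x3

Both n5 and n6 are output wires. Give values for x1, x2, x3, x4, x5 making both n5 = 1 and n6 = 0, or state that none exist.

x1=1 x2=1 x3=0 x4=0 x5=1

Check with x1=1 x2=1 x3=0 x4=0 x5=1:
n1 = x1 AND x4 = 1 AND 0 = 0
n2 = NOT x2 = NOT 1 = 0
n3 = n1 OR n2 = 0 OR 0 = 0
n4 = NOT n3 = NOT 0 = 1
n5 = n4 AND x5 = 1 AND 1 = 1
n6 = n5 AND x3 = 1 AND 0 = 0
So n5 = 1 and n6 = 0.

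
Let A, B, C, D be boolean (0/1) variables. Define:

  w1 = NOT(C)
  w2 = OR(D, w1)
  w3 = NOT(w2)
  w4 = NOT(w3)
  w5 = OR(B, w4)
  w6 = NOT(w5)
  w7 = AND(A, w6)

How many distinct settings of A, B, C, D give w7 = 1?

1

w7 = AND(A, w6) must be 1, so both A = 1 and w6 = 1.
w6 = NOT(w5) must be 1, so w5 = 0.
Satisfying assignments:
  A=1, B=0, C=1, D=0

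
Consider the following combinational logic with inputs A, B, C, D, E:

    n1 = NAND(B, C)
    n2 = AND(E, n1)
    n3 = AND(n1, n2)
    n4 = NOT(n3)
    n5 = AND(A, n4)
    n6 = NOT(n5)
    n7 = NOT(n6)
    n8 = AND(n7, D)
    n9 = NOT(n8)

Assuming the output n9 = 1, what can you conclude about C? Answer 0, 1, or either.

Both values of C occur among assignments with n9 = 1:
  C=0: A=0, B=0, C=0, D=0, E=0
  C=1: A=0, B=0, C=1, D=0, E=0

either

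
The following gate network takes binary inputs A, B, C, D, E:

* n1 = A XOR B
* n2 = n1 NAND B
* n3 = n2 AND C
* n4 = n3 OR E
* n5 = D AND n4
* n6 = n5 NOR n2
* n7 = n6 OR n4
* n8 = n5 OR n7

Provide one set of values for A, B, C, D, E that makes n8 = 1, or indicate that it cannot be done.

Check with A=0, B=0, C=1, D=0, E=0:
n1 = A XOR B = 0 XOR 0 = 0
n2 = n1 NAND B = 0 NAND 0 = 1
n3 = n2 AND C = 1 AND 1 = 1
n4 = n3 OR E = 1 OR 0 = 1
n5 = D AND n4 = 0 AND 1 = 0
n6 = n5 NOR n2 = 0 NOR 1 = 0
n7 = n6 OR n4 = 0 OR 1 = 1
n8 = n5 OR n7 = 0 OR 1 = 1
So n8 = 1 as required.

A=0, B=0, C=1, D=0, E=0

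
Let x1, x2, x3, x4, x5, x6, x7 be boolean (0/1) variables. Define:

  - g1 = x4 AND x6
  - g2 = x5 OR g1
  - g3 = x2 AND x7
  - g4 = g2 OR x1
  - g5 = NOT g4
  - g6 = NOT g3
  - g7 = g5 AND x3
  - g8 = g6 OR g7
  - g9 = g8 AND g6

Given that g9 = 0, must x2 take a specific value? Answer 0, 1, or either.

1

g9 = g8 AND g6 must be 0, so at least one of g8, g6 is 0.
Every assignment with g9 = 0 has x2 = 1; there are 32 such assignment(s).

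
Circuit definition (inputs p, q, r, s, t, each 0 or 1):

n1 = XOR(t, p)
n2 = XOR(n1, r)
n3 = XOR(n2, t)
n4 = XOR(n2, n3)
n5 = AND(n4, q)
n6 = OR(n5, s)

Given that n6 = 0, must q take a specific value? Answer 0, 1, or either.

either

Both values of q occur among assignments with n6 = 0:
  q=0: p=0, q=0, r=0, s=0, t=0
  q=1: p=0, q=1, r=0, s=0, t=0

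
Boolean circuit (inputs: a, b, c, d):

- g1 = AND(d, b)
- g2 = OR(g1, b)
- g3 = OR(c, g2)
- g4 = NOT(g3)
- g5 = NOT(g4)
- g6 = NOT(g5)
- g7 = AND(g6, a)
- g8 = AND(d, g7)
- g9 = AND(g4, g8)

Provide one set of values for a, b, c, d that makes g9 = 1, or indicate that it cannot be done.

a=1, b=0, c=0, d=1

g9 = AND(g4, g8) must be 1, so both g4 = 1 and g8 = 1.
g4 = NOT(g3) must be 1, so g3 = 0.
g8 = AND(d, g7) must be 1, so both d = 1 and g7 = 1.
Check with a=1, b=0, c=0, d=1:
g1 = AND(d, b) = AND(1, 0) = 0
g2 = OR(g1, b) = OR(0, 0) = 0
g3 = OR(c, g2) = OR(0, 0) = 0
g4 = NOT(g3) = NOT 0 = 1
g5 = NOT(g4) = NOT 1 = 0
g6 = NOT(g5) = NOT 0 = 1
g7 = AND(g6, a) = AND(1, 1) = 1
g8 = AND(d, g7) = AND(1, 1) = 1
g9 = AND(g4, g8) = AND(1, 1) = 1
So g9 = 1 as required.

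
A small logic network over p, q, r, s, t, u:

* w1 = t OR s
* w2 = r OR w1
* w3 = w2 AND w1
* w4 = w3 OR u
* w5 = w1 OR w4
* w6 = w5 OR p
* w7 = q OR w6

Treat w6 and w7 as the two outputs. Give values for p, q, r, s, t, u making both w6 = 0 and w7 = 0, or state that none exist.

Check with p=0 q=0 r=1 s=0 t=0 u=0:
w1 = t OR s = 0 OR 0 = 0
w2 = r OR w1 = 1 OR 0 = 1
w3 = w2 AND w1 = 1 AND 0 = 0
w4 = w3 OR u = 0 OR 0 = 0
w5 = w1 OR w4 = 0 OR 0 = 0
w6 = w5 OR p = 0 OR 0 = 0
w7 = q OR w6 = 0 OR 0 = 0
So w6 = 0 and w7 = 0.

p=0 q=0 r=1 s=0 t=0 u=0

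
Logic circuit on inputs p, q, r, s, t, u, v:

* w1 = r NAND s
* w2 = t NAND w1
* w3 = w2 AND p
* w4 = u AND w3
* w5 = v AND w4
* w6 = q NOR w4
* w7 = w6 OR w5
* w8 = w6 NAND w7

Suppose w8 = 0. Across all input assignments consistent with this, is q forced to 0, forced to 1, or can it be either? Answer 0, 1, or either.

w8 = w6 NAND w7 must be 0, so both w6 = 1 and w7 = 1.
Every assignment with w8 = 0 has q = 0; there are 54 such assignment(s).

0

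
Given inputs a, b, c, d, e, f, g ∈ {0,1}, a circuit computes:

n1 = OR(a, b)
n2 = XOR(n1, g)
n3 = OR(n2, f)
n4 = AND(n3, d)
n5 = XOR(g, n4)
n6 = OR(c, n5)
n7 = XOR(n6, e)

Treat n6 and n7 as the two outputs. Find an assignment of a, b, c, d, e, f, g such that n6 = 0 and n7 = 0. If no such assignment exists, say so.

Check with a=1, b=1, c=0, d=1, e=0, f=1, g=1:
n1 = OR(a, b) = OR(1, 1) = 1
n2 = XOR(n1, g) = XOR(1, 1) = 0
n3 = OR(n2, f) = OR(0, 1) = 1
n4 = AND(n3, d) = AND(1, 1) = 1
n5 = XOR(g, n4) = XOR(1, 1) = 0
n6 = OR(c, n5) = OR(0, 0) = 0
n7 = XOR(n6, e) = XOR(0, 0) = 0
So n6 = 0 and n7 = 0.

a=1, b=1, c=0, d=1, e=0, f=1, g=1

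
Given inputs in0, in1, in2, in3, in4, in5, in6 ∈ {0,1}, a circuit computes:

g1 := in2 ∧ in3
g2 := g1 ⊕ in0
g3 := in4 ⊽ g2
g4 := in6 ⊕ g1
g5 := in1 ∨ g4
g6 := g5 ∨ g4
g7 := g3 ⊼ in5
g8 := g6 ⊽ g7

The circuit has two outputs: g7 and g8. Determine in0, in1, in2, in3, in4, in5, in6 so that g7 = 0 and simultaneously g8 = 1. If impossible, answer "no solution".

Check with in0=0 in1=0 in2=0 in3=0 in4=0 in5=1 in6=0:
g1 = in2 ∧ in3 = 0 ∧ 0 = 0
g2 = g1 ⊕ in0 = 0 ⊕ 0 = 0
g3 = in4 ⊽ g2 = 0 ⊽ 0 = 1
g4 = in6 ⊕ g1 = 0 ⊕ 0 = 0
g5 = in1 ∨ g4 = 0 ∨ 0 = 0
g6 = g5 ∨ g4 = 0 ∨ 0 = 0
g7 = g3 ⊼ in5 = 1 ⊼ 1 = 0
g8 = g6 ⊽ g7 = 0 ⊽ 0 = 1
So g7 = 0 and g8 = 1.

in0=0 in1=0 in2=0 in3=0 in4=0 in5=1 in6=0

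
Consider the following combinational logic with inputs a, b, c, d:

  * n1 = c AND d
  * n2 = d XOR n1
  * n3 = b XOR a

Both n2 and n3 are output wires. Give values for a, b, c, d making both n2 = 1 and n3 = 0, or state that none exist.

Check with a=1, b=1, c=0, d=1:
n1 = c AND d = 0 AND 1 = 0
n2 = d XOR n1 = 1 XOR 0 = 1
n3 = b XOR a = 1 XOR 1 = 0
So n2 = 1 and n3 = 0.

a=1, b=1, c=0, d=1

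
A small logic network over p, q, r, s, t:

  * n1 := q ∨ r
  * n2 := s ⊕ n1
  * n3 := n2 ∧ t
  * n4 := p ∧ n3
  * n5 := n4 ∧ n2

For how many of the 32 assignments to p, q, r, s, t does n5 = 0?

28

n5 = n4 ∧ n2 must be 0, so at least one of n4, n2 is 0.
Enumerating the 32 input combinations, 28 give n5 = 0 and 4 give n5 = 1.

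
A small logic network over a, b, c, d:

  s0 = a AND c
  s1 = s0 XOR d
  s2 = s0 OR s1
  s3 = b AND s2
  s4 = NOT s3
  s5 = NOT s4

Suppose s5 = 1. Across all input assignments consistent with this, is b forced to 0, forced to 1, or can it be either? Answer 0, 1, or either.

s5 = NOT s4 must be 1, so s4 = 0.
s4 = NOT s3 must be 0, so s3 = 1.
Every assignment with s5 = 1 has b = 1; there are 5 such assignment(s).

1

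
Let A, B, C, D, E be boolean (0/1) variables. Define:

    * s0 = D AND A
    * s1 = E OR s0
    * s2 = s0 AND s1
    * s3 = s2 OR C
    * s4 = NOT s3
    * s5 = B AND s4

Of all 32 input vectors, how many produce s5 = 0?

s5 = B AND s4 must be 0, so at least one of B, s4 is 0.
Enumerating the 32 input combinations, 26 give s5 = 0 and 6 give s5 = 1.

26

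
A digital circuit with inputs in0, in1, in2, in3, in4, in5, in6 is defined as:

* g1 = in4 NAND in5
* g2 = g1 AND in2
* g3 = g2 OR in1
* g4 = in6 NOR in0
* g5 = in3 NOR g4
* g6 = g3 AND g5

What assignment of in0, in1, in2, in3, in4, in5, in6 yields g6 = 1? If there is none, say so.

in0=1 in1=0 in2=1 in3=0 in4=0 in5=0 in6=1

g6 = g3 AND g5 must be 1, so both g3 = 1 and g5 = 1.
g3 = g2 OR in1 must be 1, so at least one of g2, in1 is 1.
Check with in0=1 in1=0 in2=1 in3=0 in4=0 in5=0 in6=1:
g1 = in4 NAND in5 = 0 NAND 0 = 1
g2 = g1 AND in2 = 1 AND 1 = 1
g3 = g2 OR in1 = 1 OR 0 = 1
g4 = in6 NOR in0 = 1 NOR 1 = 0
g5 = in3 NOR g4 = 0 NOR 0 = 1
g6 = g3 AND g5 = 1 AND 1 = 1
So g6 = 1 as required.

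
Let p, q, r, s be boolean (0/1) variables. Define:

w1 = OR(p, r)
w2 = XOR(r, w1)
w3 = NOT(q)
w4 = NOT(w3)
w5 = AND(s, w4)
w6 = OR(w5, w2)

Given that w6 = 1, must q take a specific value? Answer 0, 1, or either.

either

Both values of q occur among assignments with w6 = 1:
  q=0: p=1, q=0, r=0, s=0
  q=1: p=0, q=1, r=0, s=1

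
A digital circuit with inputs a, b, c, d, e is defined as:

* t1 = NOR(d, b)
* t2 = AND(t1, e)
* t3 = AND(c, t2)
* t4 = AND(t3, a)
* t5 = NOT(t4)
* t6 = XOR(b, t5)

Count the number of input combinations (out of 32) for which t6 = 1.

t6 = XOR(b, t5) must be 1, so b and t5 differ.
Enumerating the 32 input combinations, 15 give t6 = 1 and 17 give t6 = 0.

15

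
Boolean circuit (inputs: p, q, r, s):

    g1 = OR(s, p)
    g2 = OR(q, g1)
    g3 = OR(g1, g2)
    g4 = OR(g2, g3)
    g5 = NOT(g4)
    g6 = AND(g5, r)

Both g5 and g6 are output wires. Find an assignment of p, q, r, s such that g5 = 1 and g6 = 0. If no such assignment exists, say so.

p=0, q=0, r=0, s=0

Check with p=0, q=0, r=0, s=0:
g1 = OR(s, p) = OR(0, 0) = 0
g2 = OR(q, g1) = OR(0, 0) = 0
g3 = OR(g1, g2) = OR(0, 0) = 0
g4 = OR(g2, g3) = OR(0, 0) = 0
g5 = NOT(g4) = NOT 0 = 1
g6 = AND(g5, r) = AND(1, 0) = 0
So g5 = 1 and g6 = 0.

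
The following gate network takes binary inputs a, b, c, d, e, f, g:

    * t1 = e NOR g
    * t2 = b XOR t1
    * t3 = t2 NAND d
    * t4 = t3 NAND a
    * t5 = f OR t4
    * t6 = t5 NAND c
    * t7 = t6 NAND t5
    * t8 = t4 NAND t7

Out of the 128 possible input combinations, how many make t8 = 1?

88

t8 = t4 NAND t7 must be 1, so at least one of t4, t7 is 0.
Enumerating the 128 input combinations, 88 give t8 = 1 and 40 give t8 = 0.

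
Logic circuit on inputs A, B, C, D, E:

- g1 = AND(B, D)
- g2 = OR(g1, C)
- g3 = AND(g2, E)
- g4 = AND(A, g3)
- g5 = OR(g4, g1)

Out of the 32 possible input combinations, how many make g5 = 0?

21

g5 = OR(g4, g1) must be 0, so both g4 = 0 and g1 = 0.
Enumerating the 32 input combinations, 21 give g5 = 0 and 11 give g5 = 1.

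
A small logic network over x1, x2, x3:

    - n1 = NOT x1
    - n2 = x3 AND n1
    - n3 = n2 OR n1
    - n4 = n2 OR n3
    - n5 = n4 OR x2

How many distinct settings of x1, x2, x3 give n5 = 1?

n5 = n4 OR x2 must be 1, so at least one of n4, x2 is 1.
Enumerating the 8 input combinations, 6 give n5 = 1 and 2 give n5 = 0.

6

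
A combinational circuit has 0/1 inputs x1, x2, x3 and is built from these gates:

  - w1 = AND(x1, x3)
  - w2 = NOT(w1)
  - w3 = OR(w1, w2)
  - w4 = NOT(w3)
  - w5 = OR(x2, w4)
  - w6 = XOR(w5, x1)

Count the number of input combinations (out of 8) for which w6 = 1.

4

w6 = XOR(w5, x1) must be 1, so w5 and x1 differ.
Satisfying assignments:
  x1=0, x2=1, x3=0
  x1=0, x2=1, x3=1
  x1=1, x2=0, x3=0
  x1=1, x2=0, x3=1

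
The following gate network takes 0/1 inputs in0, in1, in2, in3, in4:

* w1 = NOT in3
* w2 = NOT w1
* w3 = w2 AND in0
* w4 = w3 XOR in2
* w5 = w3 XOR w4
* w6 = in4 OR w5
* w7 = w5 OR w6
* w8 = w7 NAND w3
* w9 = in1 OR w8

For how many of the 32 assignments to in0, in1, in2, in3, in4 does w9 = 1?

w9 = in1 OR w8 must be 1, so at least one of in1, w8 is 1.
Enumerating the 32 input combinations, 29 give w9 = 1 and 3 give w9 = 0.

29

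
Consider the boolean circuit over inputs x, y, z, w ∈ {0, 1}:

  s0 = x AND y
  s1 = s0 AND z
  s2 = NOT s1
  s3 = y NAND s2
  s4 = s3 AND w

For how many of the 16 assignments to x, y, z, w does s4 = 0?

s4 = s3 AND w must be 0, so at least one of s3, w is 0.
Enumerating the 16 input combinations, 11 give s4 = 0 and 5 give s4 = 1.

11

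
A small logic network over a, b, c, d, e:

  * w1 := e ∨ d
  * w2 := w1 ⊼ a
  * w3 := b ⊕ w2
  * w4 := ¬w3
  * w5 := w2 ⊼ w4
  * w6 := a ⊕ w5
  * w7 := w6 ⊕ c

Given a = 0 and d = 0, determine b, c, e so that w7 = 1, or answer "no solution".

b=0, c=0, e=0

Check with a = 0 and d = 0 and b=0, c=0, e=0:
w1 = e ∨ d = 0 ∨ 0 = 0
w2 = w1 ⊼ a = 0 ⊼ 0 = 1
w3 = b ⊕ w2 = 0 ⊕ 1 = 1
w4 = ¬w3 = ¬1 = 0
w5 = w2 ⊼ w4 = 1 ⊼ 0 = 1
w6 = a ⊕ w5 = 0 ⊕ 1 = 1
w7 = w6 ⊕ c = 1 ⊕ 0 = 1
So w7 = 1.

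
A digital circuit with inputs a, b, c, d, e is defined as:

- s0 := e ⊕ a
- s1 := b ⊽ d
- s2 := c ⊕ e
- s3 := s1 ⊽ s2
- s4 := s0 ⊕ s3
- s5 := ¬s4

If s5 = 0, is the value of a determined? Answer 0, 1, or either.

Both values of a occur among assignments with s5 = 0:
  a=0: a=0, b=0, c=0, d=0, e=1
  a=1: a=1, b=0, c=0, d=0, e=0

either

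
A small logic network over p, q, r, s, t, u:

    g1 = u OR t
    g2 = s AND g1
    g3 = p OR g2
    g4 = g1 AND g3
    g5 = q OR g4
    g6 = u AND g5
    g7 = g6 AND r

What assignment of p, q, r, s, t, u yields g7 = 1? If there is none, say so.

g7 = g6 AND r must be 1, so both g6 = 1 and r = 1.
Check with p=1, q=1, r=1, s=0, t=0, u=1:
g1 = u OR t = 1 OR 0 = 1
g2 = s AND g1 = 0 AND 1 = 0
g3 = p OR g2 = 1 OR 0 = 1
g4 = g1 AND g3 = 1 AND 1 = 1
g5 = q OR g4 = 1 OR 1 = 1
g6 = u AND g5 = 1 AND 1 = 1
g7 = g6 AND r = 1 AND 1 = 1
So g7 = 1 as required.

p=1, q=1, r=1, s=0, t=0, u=1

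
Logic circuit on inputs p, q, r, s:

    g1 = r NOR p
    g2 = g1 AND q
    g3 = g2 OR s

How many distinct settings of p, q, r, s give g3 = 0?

7

g3 = g2 OR s must be 0, so both g2 = 0 and s = 0.
Enumerating the 16 input combinations, 7 give g3 = 0 and 9 give g3 = 1.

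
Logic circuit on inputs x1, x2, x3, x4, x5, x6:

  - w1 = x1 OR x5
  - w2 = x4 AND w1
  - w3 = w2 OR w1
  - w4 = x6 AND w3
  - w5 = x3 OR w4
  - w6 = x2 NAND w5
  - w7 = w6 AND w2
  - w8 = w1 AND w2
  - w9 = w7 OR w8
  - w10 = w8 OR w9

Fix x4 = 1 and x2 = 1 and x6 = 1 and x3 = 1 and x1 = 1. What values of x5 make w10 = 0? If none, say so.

no solution exists

With x4 = 1 and x2 = 1 and x6 = 1 and x3 = 1 and x1 = 1 fixed, none of the 2 settings of x5 give w10 = 0.
For example, with x5=1:
w1 = x1 OR x5 = 1 OR 1 = 1
w2 = x4 AND w1 = 1 AND 1 = 1
w3 = w2 OR w1 = 1 OR 1 = 1
w4 = x6 AND w3 = 1 AND 1 = 1
w5 = x3 OR w4 = 1 OR 1 = 1
w6 = x2 NAND w5 = 1 NAND 1 = 0
w7 = w6 AND w2 = 0 AND 1 = 0
w8 = w1 AND w2 = 1 AND 1 = 1
w9 = w7 OR w8 = 0 OR 1 = 1
w10 = w8 OR w9 = 1 OR 1 = 1
giving w10 = 1 ≠ 0.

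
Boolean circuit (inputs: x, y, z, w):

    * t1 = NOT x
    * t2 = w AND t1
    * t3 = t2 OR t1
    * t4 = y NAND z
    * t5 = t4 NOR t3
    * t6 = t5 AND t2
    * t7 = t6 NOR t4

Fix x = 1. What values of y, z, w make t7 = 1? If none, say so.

Check with x = 1 and y=1, z=1, w=1:
t1 = NOT x = NOT 1 = 0
t2 = w AND t1 = 1 AND 0 = 0
t3 = t2 OR t1 = 0 OR 0 = 0
t4 = y NAND z = 1 NAND 1 = 0
t5 = t4 NOR t3 = 0 NOR 0 = 1
t6 = t5 AND t2 = 1 AND 0 = 0
t7 = t6 NOR t4 = 0 NOR 0 = 1
So t7 = 1.

y=1, z=1, w=1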